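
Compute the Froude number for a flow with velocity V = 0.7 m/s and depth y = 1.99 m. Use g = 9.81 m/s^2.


The Froude number is defined as Fr = V / sqrt(g*y).
g*y = 9.81 * 1.99 = 19.5219.
sqrt(g*y) = sqrt(19.5219) = 4.4184.
Fr = 0.7 / 4.4184 = 0.1584.

0.1584


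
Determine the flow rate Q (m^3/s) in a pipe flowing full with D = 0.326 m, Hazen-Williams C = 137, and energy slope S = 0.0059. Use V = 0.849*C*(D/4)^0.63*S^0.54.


For a full circular pipe, R = D/4 = 0.326/4 = 0.0815 m.
V = 0.849 * 137 * 0.0815^0.63 * 0.0059^0.54
  = 0.849 * 137 * 0.206077 * 0.062555
  = 1.4994 m/s.
Pipe area A = pi*D^2/4 = pi*0.326^2/4 = 0.0835 m^2.
Q = A * V = 0.0835 * 1.4994 = 0.1252 m^3/s.

0.1252


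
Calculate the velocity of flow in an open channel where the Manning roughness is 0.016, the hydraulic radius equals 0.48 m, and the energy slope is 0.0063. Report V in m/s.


Manning's equation gives V = (1/n) * R^(2/3) * S^(1/2).
First, compute R^(2/3) = 0.48^(2/3) = 0.613.
Next, S^(1/2) = 0.0063^(1/2) = 0.079373.
Then 1/n = 1/0.016 = 62.5.
V = 62.5 * 0.613 * 0.079373 = 3.0412 m/s.

3.0412


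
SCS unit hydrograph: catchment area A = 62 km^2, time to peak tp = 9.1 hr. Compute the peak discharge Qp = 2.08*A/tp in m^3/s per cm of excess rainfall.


SCS formula: Qp = 2.08 * A / tp.
Qp = 2.08 * 62 / 9.1
   = 128.96 / 9.1
   = 14.17 m^3/s per cm.

14.17


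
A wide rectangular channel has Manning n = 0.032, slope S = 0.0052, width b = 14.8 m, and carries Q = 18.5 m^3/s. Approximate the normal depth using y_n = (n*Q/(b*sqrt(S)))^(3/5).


We use the wide-channel approximation y_n = (n*Q/(b*sqrt(S)))^(3/5).
sqrt(S) = sqrt(0.0052) = 0.072111.
Numerator: n*Q = 0.032 * 18.5 = 0.592.
Denominator: b*sqrt(S) = 14.8 * 0.072111 = 1.067243.
arg = 0.5547.
y_n = 0.5547^(3/5) = 0.7022 m.

0.7022


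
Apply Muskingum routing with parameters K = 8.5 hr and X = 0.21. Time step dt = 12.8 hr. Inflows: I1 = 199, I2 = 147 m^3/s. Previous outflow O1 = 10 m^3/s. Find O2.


Muskingum coefficients:
denom = 2*K*(1-X) + dt = 2*8.5*(1-0.21) + 12.8 = 26.23.
C0 = (dt - 2*K*X)/denom = (12.8 - 2*8.5*0.21)/26.23 = 0.3519.
C1 = (dt + 2*K*X)/denom = (12.8 + 2*8.5*0.21)/26.23 = 0.6241.
C2 = (2*K*(1-X) - dt)/denom = 0.024.
O2 = C0*I2 + C1*I1 + C2*O1
   = 0.3519*147 + 0.6241*199 + 0.024*10
   = 176.16 m^3/s.

176.16


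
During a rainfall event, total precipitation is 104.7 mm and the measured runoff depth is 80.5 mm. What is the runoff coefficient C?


The runoff coefficient C = runoff depth / rainfall depth.
C = 80.5 / 104.7
  = 0.7689.

0.7689


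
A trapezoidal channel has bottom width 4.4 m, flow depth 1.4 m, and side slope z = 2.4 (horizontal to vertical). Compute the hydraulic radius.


For a trapezoidal section with side slope z:
A = (b + z*y)*y = (4.4 + 2.4*1.4)*1.4 = 10.864 m^2.
P = b + 2*y*sqrt(1 + z^2) = 4.4 + 2*1.4*sqrt(1 + 2.4^2) = 11.68 m.
R = A/P = 10.864 / 11.68 = 0.9301 m.

0.9301


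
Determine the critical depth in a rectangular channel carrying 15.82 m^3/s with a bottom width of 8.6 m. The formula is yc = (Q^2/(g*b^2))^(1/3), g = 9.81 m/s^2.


Using yc = (Q^2 / (g * b^2))^(1/3):
Q^2 = 15.82^2 = 250.27.
g * b^2 = 9.81 * 8.6^2 = 9.81 * 73.96 = 725.55.
Q^2 / (g*b^2) = 250.27 / 725.55 = 0.3449.
yc = 0.3449^(1/3) = 0.7013 m.

0.7013


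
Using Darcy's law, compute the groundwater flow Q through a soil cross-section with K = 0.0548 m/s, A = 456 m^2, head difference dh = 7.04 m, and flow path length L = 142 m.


Darcy's law: Q = K * A * i, where i = dh/L.
Hydraulic gradient i = 7.04 / 142 = 0.049577.
Q = 0.0548 * 456 * 0.049577
  = 1.2389 m^3/s.

1.2389


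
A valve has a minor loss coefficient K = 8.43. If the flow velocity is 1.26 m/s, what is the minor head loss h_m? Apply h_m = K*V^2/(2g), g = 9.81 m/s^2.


Minor loss formula: h_m = K * V^2/(2g).
V^2 = 1.26^2 = 1.5876.
V^2/(2g) = 1.5876 / 19.62 = 0.0809 m.
h_m = 8.43 * 0.0809 = 0.6821 m.

0.6821


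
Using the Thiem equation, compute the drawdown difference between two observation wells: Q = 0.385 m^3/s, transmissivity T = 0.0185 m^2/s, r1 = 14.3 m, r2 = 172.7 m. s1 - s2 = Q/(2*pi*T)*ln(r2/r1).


Thiem equation: s1 - s2 = Q/(2*pi*T) * ln(r2/r1).
ln(r2/r1) = ln(172.7/14.3) = 2.4913.
Q/(2*pi*T) = 0.385 / (2*pi*0.0185) = 0.385 / 0.1162 = 3.3121.
s1 - s2 = 3.3121 * 2.4913 = 8.2515 m.

8.2515


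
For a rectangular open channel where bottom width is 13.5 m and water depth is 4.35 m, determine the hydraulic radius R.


For a rectangular section:
Flow area A = b * y = 13.5 * 4.35 = 58.72 m^2.
Wetted perimeter P = b + 2y = 13.5 + 2*4.35 = 22.2 m.
Hydraulic radius R = A/P = 58.72 / 22.2 = 2.6453 m.

2.6453


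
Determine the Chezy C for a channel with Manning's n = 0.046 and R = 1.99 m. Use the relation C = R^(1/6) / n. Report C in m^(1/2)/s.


The Chezy coefficient relates to Manning's n through C = R^(1/6) / n.
R^(1/6) = 1.99^(1/6) = 1.121525.
C = 1.121525 / 0.046 = 24.38 m^(1/2)/s.

24.38


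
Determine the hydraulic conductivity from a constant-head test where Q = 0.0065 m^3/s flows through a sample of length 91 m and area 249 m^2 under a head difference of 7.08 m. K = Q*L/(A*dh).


From K = Q*L / (A*dh):
Numerator: Q*L = 0.0065 * 91 = 0.5915.
Denominator: A*dh = 249 * 7.08 = 1762.92.
K = 0.5915 / 1762.92 = 0.000336 m/s.

0.000336


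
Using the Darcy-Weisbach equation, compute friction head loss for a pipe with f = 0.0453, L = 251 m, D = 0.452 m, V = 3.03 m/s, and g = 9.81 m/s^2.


Darcy-Weisbach equation: h_f = f * (L/D) * V^2/(2g).
f * L/D = 0.0453 * 251/0.452 = 25.1555.
V^2/(2g) = 3.03^2 / (2*9.81) = 9.1809 / 19.62 = 0.4679 m.
h_f = 25.1555 * 0.4679 = 11.771 m.

11.771


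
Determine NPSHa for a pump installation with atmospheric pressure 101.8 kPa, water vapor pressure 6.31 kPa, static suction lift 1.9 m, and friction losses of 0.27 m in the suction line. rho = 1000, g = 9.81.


NPSHa = p_atm/(rho*g) - z_s - hf_s - p_vap/(rho*g).
p_atm/(rho*g) = 101.8*1000 / (1000*9.81) = 10.377 m.
p_vap/(rho*g) = 6.31*1000 / (1000*9.81) = 0.643 m.
NPSHa = 10.377 - 1.9 - 0.27 - 0.643
      = 7.56 m.

7.56


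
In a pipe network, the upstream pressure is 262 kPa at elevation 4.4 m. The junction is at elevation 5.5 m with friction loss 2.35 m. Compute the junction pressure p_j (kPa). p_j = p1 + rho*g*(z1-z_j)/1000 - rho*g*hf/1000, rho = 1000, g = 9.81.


Junction pressure: p_j = p1 + rho*g*(z1 - z_j)/1000 - rho*g*hf/1000.
Elevation term = 1000*9.81*(4.4 - 5.5)/1000 = -10.791 kPa.
Friction term = 1000*9.81*2.35/1000 = 23.053 kPa.
p_j = 262 + -10.791 - 23.053 = 228.16 kPa.

228.16


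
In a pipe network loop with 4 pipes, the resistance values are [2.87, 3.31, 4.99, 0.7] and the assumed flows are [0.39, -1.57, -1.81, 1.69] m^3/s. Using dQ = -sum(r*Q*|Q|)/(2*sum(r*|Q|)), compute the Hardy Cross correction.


Numerator terms (r*Q*|Q|): 2.87*0.39*|0.39| = 0.4365; 3.31*-1.57*|-1.57| = -8.1588; 4.99*-1.81*|-1.81| = -16.3477; 0.7*1.69*|1.69| = 1.9993.
Sum of numerator = -22.0708.
Denominator terms (r*|Q|): 2.87*|0.39| = 1.1193; 3.31*|-1.57| = 5.1967; 4.99*|-1.81| = 9.0319; 0.7*|1.69| = 1.183.
2 * sum of denominator = 2 * 16.5309 = 33.0618.
dQ = --22.0708 / 33.0618 = 0.6676 m^3/s.

0.6676


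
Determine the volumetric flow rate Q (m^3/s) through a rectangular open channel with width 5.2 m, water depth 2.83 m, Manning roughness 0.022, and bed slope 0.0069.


For a rectangular channel, the cross-sectional area A = b * y = 5.2 * 2.83 = 14.72 m^2.
The wetted perimeter P = b + 2y = 5.2 + 2*2.83 = 10.86 m.
Hydraulic radius R = A/P = 14.72/10.86 = 1.3551 m.
Velocity V = (1/n)*R^(2/3)*S^(1/2) = (1/0.022)*1.3551^(2/3)*0.0069^(1/2) = 4.6235 m/s.
Discharge Q = A * V = 14.72 * 4.6235 = 68.04 m^3/s.

68.04


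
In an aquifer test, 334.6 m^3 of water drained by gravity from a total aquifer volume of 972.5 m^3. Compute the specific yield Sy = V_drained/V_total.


Specific yield Sy = Volume drained / Total volume.
Sy = 334.6 / 972.5
   = 0.3441.

0.3441


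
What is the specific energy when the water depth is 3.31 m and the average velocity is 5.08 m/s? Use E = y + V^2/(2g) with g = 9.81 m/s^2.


Specific energy E = y + V^2/(2g).
Velocity head = V^2/(2g) = 5.08^2 / (2*9.81) = 25.8064 / 19.62 = 1.3153 m.
E = 3.31 + 1.3153 = 4.6253 m.

4.6253


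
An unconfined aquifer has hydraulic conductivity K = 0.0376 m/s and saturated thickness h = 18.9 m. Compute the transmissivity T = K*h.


Transmissivity is defined as T = K * h.
T = 0.0376 * 18.9
  = 0.7106 m^2/s.

0.7106


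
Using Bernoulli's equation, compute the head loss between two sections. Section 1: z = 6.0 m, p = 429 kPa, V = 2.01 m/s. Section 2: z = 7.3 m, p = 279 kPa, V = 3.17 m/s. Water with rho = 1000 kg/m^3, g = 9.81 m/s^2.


Total head at each section: H = z + p/(rho*g) + V^2/(2g).
H1 = 6.0 + 429*1000/(1000*9.81) + 2.01^2/(2*9.81)
   = 6.0 + 43.731 + 0.2059
   = 49.937 m.
H2 = 7.3 + 279*1000/(1000*9.81) + 3.17^2/(2*9.81)
   = 7.3 + 28.44 + 0.5122
   = 36.253 m.
h_L = H1 - H2 = 49.937 - 36.253 = 13.684 m.

13.684


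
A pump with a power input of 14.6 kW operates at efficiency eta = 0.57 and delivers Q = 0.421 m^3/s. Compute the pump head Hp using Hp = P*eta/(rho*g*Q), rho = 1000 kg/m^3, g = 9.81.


Pump head formula: Hp = P * eta / (rho * g * Q).
Numerator: P * eta = 14.6 * 1000 * 0.57 = 8322.0 W.
Denominator: rho * g * Q = 1000 * 9.81 * 0.421 = 4130.01.
Hp = 8322.0 / 4130.01 = 2.02 m.

2.02


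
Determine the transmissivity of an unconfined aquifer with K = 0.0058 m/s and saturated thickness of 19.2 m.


Transmissivity is defined as T = K * h.
T = 0.0058 * 19.2
  = 0.1114 m^2/s.

0.1114


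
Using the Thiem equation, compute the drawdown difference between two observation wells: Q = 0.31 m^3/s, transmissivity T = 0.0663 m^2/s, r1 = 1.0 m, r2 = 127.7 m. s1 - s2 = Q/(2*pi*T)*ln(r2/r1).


Thiem equation: s1 - s2 = Q/(2*pi*T) * ln(r2/r1).
ln(r2/r1) = ln(127.7/1.0) = 4.8497.
Q/(2*pi*T) = 0.31 / (2*pi*0.0663) = 0.31 / 0.4166 = 0.7442.
s1 - s2 = 0.7442 * 4.8497 = 3.609 m.

3.609


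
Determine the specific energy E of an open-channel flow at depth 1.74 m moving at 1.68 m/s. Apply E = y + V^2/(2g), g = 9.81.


Specific energy E = y + V^2/(2g).
Velocity head = V^2/(2g) = 1.68^2 / (2*9.81) = 2.8224 / 19.62 = 0.1439 m.
E = 1.74 + 0.1439 = 1.8839 m.

1.8839


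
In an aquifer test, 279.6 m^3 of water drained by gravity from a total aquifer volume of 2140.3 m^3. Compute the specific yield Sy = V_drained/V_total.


Specific yield Sy = Volume drained / Total volume.
Sy = 279.6 / 2140.3
   = 0.1306.

0.1306


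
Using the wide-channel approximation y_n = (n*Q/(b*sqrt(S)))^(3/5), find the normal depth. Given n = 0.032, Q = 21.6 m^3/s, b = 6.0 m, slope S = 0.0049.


We use the wide-channel approximation y_n = (n*Q/(b*sqrt(S)))^(3/5).
sqrt(S) = sqrt(0.0049) = 0.07.
Numerator: n*Q = 0.032 * 21.6 = 0.6912.
Denominator: b*sqrt(S) = 6.0 * 0.07 = 0.42.
arg = 1.6457.
y_n = 1.6457^(3/5) = 1.3484 m.

1.3484


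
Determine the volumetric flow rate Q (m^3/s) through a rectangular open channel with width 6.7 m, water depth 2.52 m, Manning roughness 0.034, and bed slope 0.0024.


For a rectangular channel, the cross-sectional area A = b * y = 6.7 * 2.52 = 16.88 m^2.
The wetted perimeter P = b + 2y = 6.7 + 2*2.52 = 11.74 m.
Hydraulic radius R = A/P = 16.88/11.74 = 1.4382 m.
Velocity V = (1/n)*R^(2/3)*S^(1/2) = (1/0.034)*1.4382^(2/3)*0.0024^(1/2) = 1.8358 m/s.
Discharge Q = A * V = 16.88 * 1.8358 = 30.996 m^3/s.

30.996


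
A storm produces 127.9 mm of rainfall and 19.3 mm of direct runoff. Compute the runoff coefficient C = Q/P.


The runoff coefficient C = runoff depth / rainfall depth.
C = 19.3 / 127.9
  = 0.1509.

0.1509


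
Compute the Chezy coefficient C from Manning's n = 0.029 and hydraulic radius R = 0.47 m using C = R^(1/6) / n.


The Chezy coefficient relates to Manning's n through C = R^(1/6) / n.
R^(1/6) = 0.47^(1/6) = 0.881758.
C = 0.881758 / 0.029 = 30.41 m^(1/2)/s.

30.41


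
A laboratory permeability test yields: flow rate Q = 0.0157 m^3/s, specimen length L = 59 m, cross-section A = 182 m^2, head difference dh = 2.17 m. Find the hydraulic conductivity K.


From K = Q*L / (A*dh):
Numerator: Q*L = 0.0157 * 59 = 0.9263.
Denominator: A*dh = 182 * 2.17 = 394.94.
K = 0.9263 / 394.94 = 0.002345 m/s.

0.002345


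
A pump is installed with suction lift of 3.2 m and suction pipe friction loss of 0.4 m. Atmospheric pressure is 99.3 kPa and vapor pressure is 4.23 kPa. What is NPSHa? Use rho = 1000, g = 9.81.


NPSHa = p_atm/(rho*g) - z_s - hf_s - p_vap/(rho*g).
p_atm/(rho*g) = 99.3*1000 / (1000*9.81) = 10.122 m.
p_vap/(rho*g) = 4.23*1000 / (1000*9.81) = 0.431 m.
NPSHa = 10.122 - 3.2 - 0.4 - 0.431
      = 6.09 m.

6.09


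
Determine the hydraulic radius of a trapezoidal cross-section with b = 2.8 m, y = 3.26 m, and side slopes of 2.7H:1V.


For a trapezoidal section with side slope z:
A = (b + z*y)*y = (2.8 + 2.7*3.26)*3.26 = 37.823 m^2.
P = b + 2*y*sqrt(1 + z^2) = 2.8 + 2*3.26*sqrt(1 + 2.7^2) = 21.573 m.
R = A/P = 37.823 / 21.573 = 1.7533 m.

1.7533


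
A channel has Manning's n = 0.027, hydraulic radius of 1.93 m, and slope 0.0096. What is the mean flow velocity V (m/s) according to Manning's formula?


Manning's equation gives V = (1/n) * R^(2/3) * S^(1/2).
First, compute R^(2/3) = 1.93^(2/3) = 1.5501.
Next, S^(1/2) = 0.0096^(1/2) = 0.09798.
Then 1/n = 1/0.027 = 37.04.
V = 37.04 * 1.5501 * 0.09798 = 5.6253 m/s.

5.6253


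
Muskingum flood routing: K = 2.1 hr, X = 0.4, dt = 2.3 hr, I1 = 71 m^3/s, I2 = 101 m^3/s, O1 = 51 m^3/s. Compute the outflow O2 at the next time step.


Muskingum coefficients:
denom = 2*K*(1-X) + dt = 2*2.1*(1-0.4) + 2.3 = 4.82.
C0 = (dt - 2*K*X)/denom = (2.3 - 2*2.1*0.4)/4.82 = 0.1286.
C1 = (dt + 2*K*X)/denom = (2.3 + 2*2.1*0.4)/4.82 = 0.8257.
C2 = (2*K*(1-X) - dt)/denom = 0.0456.
O2 = C0*I2 + C1*I1 + C2*O1
   = 0.1286*101 + 0.8257*71 + 0.0456*51
   = 73.95 m^3/s.

73.95


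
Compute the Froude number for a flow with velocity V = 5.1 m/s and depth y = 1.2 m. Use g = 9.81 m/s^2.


The Froude number is defined as Fr = V / sqrt(g*y).
g*y = 9.81 * 1.2 = 11.772.
sqrt(g*y) = sqrt(11.772) = 3.431.
Fr = 5.1 / 3.431 = 1.4864.

1.4864


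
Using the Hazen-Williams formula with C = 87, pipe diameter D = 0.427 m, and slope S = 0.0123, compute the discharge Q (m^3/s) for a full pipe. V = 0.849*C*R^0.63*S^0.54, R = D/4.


For a full circular pipe, R = D/4 = 0.427/4 = 0.1067 m.
V = 0.849 * 87 * 0.1067^0.63 * 0.0123^0.54
  = 0.849 * 87 * 0.244271 * 0.093014
  = 1.6782 m/s.
Pipe area A = pi*D^2/4 = pi*0.427^2/4 = 0.1432 m^2.
Q = A * V = 0.1432 * 1.6782 = 0.2403 m^3/s.

0.2403


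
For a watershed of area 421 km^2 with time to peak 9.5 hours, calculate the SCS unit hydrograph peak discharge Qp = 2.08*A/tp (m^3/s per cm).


SCS formula: Qp = 2.08 * A / tp.
Qp = 2.08 * 421 / 9.5
   = 875.68 / 9.5
   = 92.18 m^3/s per cm.

92.18


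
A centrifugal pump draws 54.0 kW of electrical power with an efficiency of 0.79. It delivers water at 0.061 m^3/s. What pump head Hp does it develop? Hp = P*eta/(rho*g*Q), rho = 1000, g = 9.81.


Pump head formula: Hp = P * eta / (rho * g * Q).
Numerator: P * eta = 54.0 * 1000 * 0.79 = 42660.0 W.
Denominator: rho * g * Q = 1000 * 9.81 * 0.061 = 598.41.
Hp = 42660.0 / 598.41 = 71.29 m.

71.29


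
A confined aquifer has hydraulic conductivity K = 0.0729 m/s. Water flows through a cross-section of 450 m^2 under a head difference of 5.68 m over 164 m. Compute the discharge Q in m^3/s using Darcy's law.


Darcy's law: Q = K * A * i, where i = dh/L.
Hydraulic gradient i = 5.68 / 164 = 0.034634.
Q = 0.0729 * 450 * 0.034634
  = 1.1362 m^3/s.

1.1362


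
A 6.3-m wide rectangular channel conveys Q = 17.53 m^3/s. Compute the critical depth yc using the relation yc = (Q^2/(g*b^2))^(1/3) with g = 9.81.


Using yc = (Q^2 / (g * b^2))^(1/3):
Q^2 = 17.53^2 = 307.3.
g * b^2 = 9.81 * 6.3^2 = 9.81 * 39.69 = 389.36.
Q^2 / (g*b^2) = 307.3 / 389.36 = 0.7892.
yc = 0.7892^(1/3) = 0.9241 m.

0.9241


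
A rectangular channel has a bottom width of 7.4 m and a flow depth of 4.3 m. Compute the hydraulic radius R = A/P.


For a rectangular section:
Flow area A = b * y = 7.4 * 4.3 = 31.82 m^2.
Wetted perimeter P = b + 2y = 7.4 + 2*4.3 = 16.0 m.
Hydraulic radius R = A/P = 31.82 / 16.0 = 1.9888 m.

1.9888


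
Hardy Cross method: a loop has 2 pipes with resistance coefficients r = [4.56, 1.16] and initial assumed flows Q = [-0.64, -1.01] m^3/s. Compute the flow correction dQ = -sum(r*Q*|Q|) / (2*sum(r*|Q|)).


Numerator terms (r*Q*|Q|): 4.56*-0.64*|-0.64| = -1.8678; 1.16*-1.01*|-1.01| = -1.1833.
Sum of numerator = -3.0511.
Denominator terms (r*|Q|): 4.56*|-0.64| = 2.9184; 1.16*|-1.01| = 1.1716.
2 * sum of denominator = 2 * 4.09 = 8.18.
dQ = --3.0511 / 8.18 = 0.373 m^3/s.

0.373


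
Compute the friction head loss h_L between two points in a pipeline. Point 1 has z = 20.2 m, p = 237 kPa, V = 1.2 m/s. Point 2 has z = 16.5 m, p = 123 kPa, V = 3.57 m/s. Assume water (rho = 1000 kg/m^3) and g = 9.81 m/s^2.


Total head at each section: H = z + p/(rho*g) + V^2/(2g).
H1 = 20.2 + 237*1000/(1000*9.81) + 1.2^2/(2*9.81)
   = 20.2 + 24.159 + 0.0734
   = 44.432 m.
H2 = 16.5 + 123*1000/(1000*9.81) + 3.57^2/(2*9.81)
   = 16.5 + 12.538 + 0.6496
   = 29.688 m.
h_L = H1 - H2 = 44.432 - 29.688 = 14.745 m.

14.745


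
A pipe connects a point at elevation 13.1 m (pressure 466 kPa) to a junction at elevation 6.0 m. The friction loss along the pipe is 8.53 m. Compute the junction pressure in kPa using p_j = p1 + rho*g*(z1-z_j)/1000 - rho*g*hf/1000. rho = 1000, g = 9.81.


Junction pressure: p_j = p1 + rho*g*(z1 - z_j)/1000 - rho*g*hf/1000.
Elevation term = 1000*9.81*(13.1 - 6.0)/1000 = 69.651 kPa.
Friction term = 1000*9.81*8.53/1000 = 83.679 kPa.
p_j = 466 + 69.651 - 83.679 = 451.97 kPa.

451.97


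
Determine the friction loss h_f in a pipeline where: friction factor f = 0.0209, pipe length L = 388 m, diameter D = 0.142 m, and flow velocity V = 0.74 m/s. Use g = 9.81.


Darcy-Weisbach equation: h_f = f * (L/D) * V^2/(2g).
f * L/D = 0.0209 * 388/0.142 = 57.107.
V^2/(2g) = 0.74^2 / (2*9.81) = 0.5476 / 19.62 = 0.0279 m.
h_f = 57.107 * 0.0279 = 1.594 m.

1.594


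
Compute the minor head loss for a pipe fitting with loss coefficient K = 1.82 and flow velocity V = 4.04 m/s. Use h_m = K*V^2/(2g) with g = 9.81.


Minor loss formula: h_m = K * V^2/(2g).
V^2 = 4.04^2 = 16.3216.
V^2/(2g) = 16.3216 / 19.62 = 0.8319 m.
h_m = 1.82 * 0.8319 = 1.514 m.

1.514


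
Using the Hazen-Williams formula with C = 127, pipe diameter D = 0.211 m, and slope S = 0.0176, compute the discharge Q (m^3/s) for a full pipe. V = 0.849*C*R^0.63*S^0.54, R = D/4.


For a full circular pipe, R = D/4 = 0.211/4 = 0.0527 m.
V = 0.849 * 127 * 0.0527^0.63 * 0.0176^0.54
  = 0.849 * 127 * 0.156675 * 0.11287
  = 1.9067 m/s.
Pipe area A = pi*D^2/4 = pi*0.211^2/4 = 0.035 m^2.
Q = A * V = 0.035 * 1.9067 = 0.0667 m^3/s.

0.0667


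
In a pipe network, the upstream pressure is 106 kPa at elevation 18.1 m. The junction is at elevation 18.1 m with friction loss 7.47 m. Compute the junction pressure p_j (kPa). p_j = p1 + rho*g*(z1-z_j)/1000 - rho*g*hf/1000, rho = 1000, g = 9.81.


Junction pressure: p_j = p1 + rho*g*(z1 - z_j)/1000 - rho*g*hf/1000.
Elevation term = 1000*9.81*(18.1 - 18.1)/1000 = 0.0 kPa.
Friction term = 1000*9.81*7.47/1000 = 73.281 kPa.
p_j = 106 + 0.0 - 73.281 = 32.72 kPa.

32.72


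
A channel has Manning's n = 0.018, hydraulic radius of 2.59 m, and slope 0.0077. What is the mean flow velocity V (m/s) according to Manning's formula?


Manning's equation gives V = (1/n) * R^(2/3) * S^(1/2).
First, compute R^(2/3) = 2.59^(2/3) = 1.886.
Next, S^(1/2) = 0.0077^(1/2) = 0.08775.
Then 1/n = 1/0.018 = 55.56.
V = 55.56 * 1.886 * 0.08775 = 9.194 m/s.

9.194


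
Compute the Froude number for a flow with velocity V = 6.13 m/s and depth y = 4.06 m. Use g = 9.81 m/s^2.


The Froude number is defined as Fr = V / sqrt(g*y).
g*y = 9.81 * 4.06 = 39.8286.
sqrt(g*y) = sqrt(39.8286) = 6.311.
Fr = 6.13 / 6.311 = 0.9713.

0.9713


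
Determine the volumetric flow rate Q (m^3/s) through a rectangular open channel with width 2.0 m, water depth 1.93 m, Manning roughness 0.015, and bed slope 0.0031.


For a rectangular channel, the cross-sectional area A = b * y = 2.0 * 1.93 = 3.86 m^2.
The wetted perimeter P = b + 2y = 2.0 + 2*1.93 = 5.86 m.
Hydraulic radius R = A/P = 3.86/5.86 = 0.6587 m.
Velocity V = (1/n)*R^(2/3)*S^(1/2) = (1/0.015)*0.6587^(2/3)*0.0031^(1/2) = 2.8101 m/s.
Discharge Q = A * V = 3.86 * 2.8101 = 10.847 m^3/s.

10.847


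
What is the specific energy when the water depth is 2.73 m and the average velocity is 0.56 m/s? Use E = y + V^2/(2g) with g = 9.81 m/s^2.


Specific energy E = y + V^2/(2g).
Velocity head = V^2/(2g) = 0.56^2 / (2*9.81) = 0.3136 / 19.62 = 0.016 m.
E = 2.73 + 0.016 = 2.746 m.

2.746


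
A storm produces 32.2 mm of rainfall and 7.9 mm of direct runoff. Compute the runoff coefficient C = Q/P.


The runoff coefficient C = runoff depth / rainfall depth.
C = 7.9 / 32.2
  = 0.2453.

0.2453


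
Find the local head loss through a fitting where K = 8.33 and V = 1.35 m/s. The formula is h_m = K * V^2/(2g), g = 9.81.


Minor loss formula: h_m = K * V^2/(2g).
V^2 = 1.35^2 = 1.8225.
V^2/(2g) = 1.8225 / 19.62 = 0.0929 m.
h_m = 8.33 * 0.0929 = 0.7738 m.

0.7738


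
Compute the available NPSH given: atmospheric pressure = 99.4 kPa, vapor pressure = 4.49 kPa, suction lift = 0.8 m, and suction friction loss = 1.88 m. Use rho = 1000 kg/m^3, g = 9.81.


NPSHa = p_atm/(rho*g) - z_s - hf_s - p_vap/(rho*g).
p_atm/(rho*g) = 99.4*1000 / (1000*9.81) = 10.133 m.
p_vap/(rho*g) = 4.49*1000 / (1000*9.81) = 0.458 m.
NPSHa = 10.133 - 0.8 - 1.88 - 0.458
      = 6.99 m.

6.99


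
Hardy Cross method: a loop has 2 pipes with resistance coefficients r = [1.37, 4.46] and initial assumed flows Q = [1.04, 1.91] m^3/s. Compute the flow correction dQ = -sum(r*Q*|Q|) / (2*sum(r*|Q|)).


Numerator terms (r*Q*|Q|): 1.37*1.04*|1.04| = 1.4818; 4.46*1.91*|1.91| = 16.2705.
Sum of numerator = 17.7523.
Denominator terms (r*|Q|): 1.37*|1.04| = 1.4248; 4.46*|1.91| = 8.5186.
2 * sum of denominator = 2 * 9.9434 = 19.8868.
dQ = -17.7523 / 19.8868 = -0.8927 m^3/s.

-0.8927


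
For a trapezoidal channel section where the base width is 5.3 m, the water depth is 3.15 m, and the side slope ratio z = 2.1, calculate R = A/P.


For a trapezoidal section with side slope z:
A = (b + z*y)*y = (5.3 + 2.1*3.15)*3.15 = 37.532 m^2.
P = b + 2*y*sqrt(1 + z^2) = 5.3 + 2*3.15*sqrt(1 + 2.1^2) = 19.953 m.
R = A/P = 37.532 / 19.953 = 1.881 m.

1.881


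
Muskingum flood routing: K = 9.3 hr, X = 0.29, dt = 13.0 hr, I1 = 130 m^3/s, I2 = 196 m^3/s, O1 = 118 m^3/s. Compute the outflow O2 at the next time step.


Muskingum coefficients:
denom = 2*K*(1-X) + dt = 2*9.3*(1-0.29) + 13.0 = 26.206.
C0 = (dt - 2*K*X)/denom = (13.0 - 2*9.3*0.29)/26.206 = 0.2902.
C1 = (dt + 2*K*X)/denom = (13.0 + 2*9.3*0.29)/26.206 = 0.7019.
C2 = (2*K*(1-X) - dt)/denom = 0.0079.
O2 = C0*I2 + C1*I1 + C2*O1
   = 0.2902*196 + 0.7019*130 + 0.0079*118
   = 149.06 m^3/s.

149.06


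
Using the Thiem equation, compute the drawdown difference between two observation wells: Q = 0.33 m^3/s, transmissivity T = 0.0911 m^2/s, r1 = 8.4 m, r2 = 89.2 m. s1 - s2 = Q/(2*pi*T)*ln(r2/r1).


Thiem equation: s1 - s2 = Q/(2*pi*T) * ln(r2/r1).
ln(r2/r1) = ln(89.2/8.4) = 2.3626.
Q/(2*pi*T) = 0.33 / (2*pi*0.0911) = 0.33 / 0.5724 = 0.5765.
s1 - s2 = 0.5765 * 2.3626 = 1.3621 m.

1.3621


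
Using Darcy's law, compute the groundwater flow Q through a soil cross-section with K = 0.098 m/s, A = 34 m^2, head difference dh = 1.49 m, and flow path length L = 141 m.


Darcy's law: Q = K * A * i, where i = dh/L.
Hydraulic gradient i = 1.49 / 141 = 0.010567.
Q = 0.098 * 34 * 0.010567
  = 0.0352 m^3/s.

0.0352


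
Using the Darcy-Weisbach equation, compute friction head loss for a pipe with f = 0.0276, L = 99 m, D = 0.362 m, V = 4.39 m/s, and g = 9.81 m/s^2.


Darcy-Weisbach equation: h_f = f * (L/D) * V^2/(2g).
f * L/D = 0.0276 * 99/0.362 = 7.5481.
V^2/(2g) = 4.39^2 / (2*9.81) = 19.2721 / 19.62 = 0.9823 m.
h_f = 7.5481 * 0.9823 = 7.414 m.

7.414


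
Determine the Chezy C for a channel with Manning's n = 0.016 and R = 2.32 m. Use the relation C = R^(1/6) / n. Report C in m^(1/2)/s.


The Chezy coefficient relates to Manning's n through C = R^(1/6) / n.
R^(1/6) = 2.32^(1/6) = 1.150574.
C = 1.150574 / 0.016 = 71.91 m^(1/2)/s.

71.91


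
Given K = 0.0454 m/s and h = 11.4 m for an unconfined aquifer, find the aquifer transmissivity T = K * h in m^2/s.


Transmissivity is defined as T = K * h.
T = 0.0454 * 11.4
  = 0.5176 m^2/s.

0.5176


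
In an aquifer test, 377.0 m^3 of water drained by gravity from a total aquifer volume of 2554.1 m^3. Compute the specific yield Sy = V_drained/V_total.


Specific yield Sy = Volume drained / Total volume.
Sy = 377.0 / 2554.1
   = 0.1476.

0.1476


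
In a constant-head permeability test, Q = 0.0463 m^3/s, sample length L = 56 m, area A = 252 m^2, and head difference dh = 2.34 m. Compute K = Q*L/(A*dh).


From K = Q*L / (A*dh):
Numerator: Q*L = 0.0463 * 56 = 2.5928.
Denominator: A*dh = 252 * 2.34 = 589.68.
K = 2.5928 / 589.68 = 0.004397 m/s.

0.004397


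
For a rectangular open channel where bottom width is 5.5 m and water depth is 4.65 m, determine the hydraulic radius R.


For a rectangular section:
Flow area A = b * y = 5.5 * 4.65 = 25.58 m^2.
Wetted perimeter P = b + 2y = 5.5 + 2*4.65 = 14.8 m.
Hydraulic radius R = A/P = 25.58 / 14.8 = 1.728 m.

1.728


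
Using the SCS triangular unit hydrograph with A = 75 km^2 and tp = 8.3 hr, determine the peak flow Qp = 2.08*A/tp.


SCS formula: Qp = 2.08 * A / tp.
Qp = 2.08 * 75 / 8.3
   = 156.0 / 8.3
   = 18.8 m^3/s per cm.

18.8


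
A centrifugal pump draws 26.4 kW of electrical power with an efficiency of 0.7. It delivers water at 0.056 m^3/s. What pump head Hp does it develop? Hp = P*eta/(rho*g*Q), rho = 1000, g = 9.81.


Pump head formula: Hp = P * eta / (rho * g * Q).
Numerator: P * eta = 26.4 * 1000 * 0.7 = 18480.0 W.
Denominator: rho * g * Q = 1000 * 9.81 * 0.056 = 549.36.
Hp = 18480.0 / 549.36 = 33.64 m.

33.64


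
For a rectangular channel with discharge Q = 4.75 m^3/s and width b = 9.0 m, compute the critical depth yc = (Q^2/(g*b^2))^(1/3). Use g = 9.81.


Using yc = (Q^2 / (g * b^2))^(1/3):
Q^2 = 4.75^2 = 22.56.
g * b^2 = 9.81 * 9.0^2 = 9.81 * 81.0 = 794.61.
Q^2 / (g*b^2) = 22.56 / 794.61 = 0.0284.
yc = 0.0284^(1/3) = 0.3051 m.

0.3051


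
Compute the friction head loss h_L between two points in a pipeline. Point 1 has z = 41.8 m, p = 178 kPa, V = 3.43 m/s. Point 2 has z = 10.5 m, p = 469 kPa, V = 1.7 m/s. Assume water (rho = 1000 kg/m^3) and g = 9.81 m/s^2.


Total head at each section: H = z + p/(rho*g) + V^2/(2g).
H1 = 41.8 + 178*1000/(1000*9.81) + 3.43^2/(2*9.81)
   = 41.8 + 18.145 + 0.5996
   = 60.544 m.
H2 = 10.5 + 469*1000/(1000*9.81) + 1.7^2/(2*9.81)
   = 10.5 + 47.808 + 0.1473
   = 58.456 m.
h_L = H1 - H2 = 60.544 - 58.456 = 2.089 m.

2.089


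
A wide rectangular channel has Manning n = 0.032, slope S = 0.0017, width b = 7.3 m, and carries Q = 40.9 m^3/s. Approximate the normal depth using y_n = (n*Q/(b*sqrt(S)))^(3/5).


We use the wide-channel approximation y_n = (n*Q/(b*sqrt(S)))^(3/5).
sqrt(S) = sqrt(0.0017) = 0.041231.
Numerator: n*Q = 0.032 * 40.9 = 1.3088.
Denominator: b*sqrt(S) = 7.3 * 0.041231 = 0.300986.
arg = 4.3484.
y_n = 4.3484^(3/5) = 2.4154 m.

2.4154


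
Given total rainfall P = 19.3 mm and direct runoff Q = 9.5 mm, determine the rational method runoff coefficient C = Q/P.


The runoff coefficient C = runoff depth / rainfall depth.
C = 9.5 / 19.3
  = 0.4922.

0.4922


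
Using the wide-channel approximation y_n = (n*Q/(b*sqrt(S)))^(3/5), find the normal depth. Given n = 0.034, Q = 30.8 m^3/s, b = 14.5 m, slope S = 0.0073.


We use the wide-channel approximation y_n = (n*Q/(b*sqrt(S)))^(3/5).
sqrt(S) = sqrt(0.0073) = 0.08544.
Numerator: n*Q = 0.034 * 30.8 = 1.0472.
Denominator: b*sqrt(S) = 14.5 * 0.08544 = 1.23888.
arg = 0.8453.
y_n = 0.8453^(3/5) = 0.9041 m.

0.9041


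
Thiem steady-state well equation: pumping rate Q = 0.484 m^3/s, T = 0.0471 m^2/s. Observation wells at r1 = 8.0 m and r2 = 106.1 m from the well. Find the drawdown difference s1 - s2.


Thiem equation: s1 - s2 = Q/(2*pi*T) * ln(r2/r1).
ln(r2/r1) = ln(106.1/8.0) = 2.5849.
Q/(2*pi*T) = 0.484 / (2*pi*0.0471) = 0.484 / 0.2959 = 1.6355.
s1 - s2 = 1.6355 * 2.5849 = 4.2276 m.

4.2276


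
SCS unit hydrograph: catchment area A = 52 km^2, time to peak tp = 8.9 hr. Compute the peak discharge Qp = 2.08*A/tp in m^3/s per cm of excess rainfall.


SCS formula: Qp = 2.08 * A / tp.
Qp = 2.08 * 52 / 8.9
   = 108.16 / 8.9
   = 12.15 m^3/s per cm.

12.15


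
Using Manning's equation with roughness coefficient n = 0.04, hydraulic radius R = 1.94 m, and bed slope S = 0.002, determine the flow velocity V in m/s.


Manning's equation gives V = (1/n) * R^(2/3) * S^(1/2).
First, compute R^(2/3) = 1.94^(2/3) = 1.5555.
Next, S^(1/2) = 0.002^(1/2) = 0.044721.
Then 1/n = 1/0.04 = 25.0.
V = 25.0 * 1.5555 * 0.044721 = 1.7391 m/s.

1.7391


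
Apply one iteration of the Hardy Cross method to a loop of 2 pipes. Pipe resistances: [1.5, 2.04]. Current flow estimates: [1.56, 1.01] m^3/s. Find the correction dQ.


Numerator terms (r*Q*|Q|): 1.5*1.56*|1.56| = 3.6504; 2.04*1.01*|1.01| = 2.081.
Sum of numerator = 5.7314.
Denominator terms (r*|Q|): 1.5*|1.56| = 2.34; 2.04*|1.01| = 2.0604.
2 * sum of denominator = 2 * 4.4004 = 8.8008.
dQ = -5.7314 / 8.8008 = -0.6512 m^3/s.

-0.6512


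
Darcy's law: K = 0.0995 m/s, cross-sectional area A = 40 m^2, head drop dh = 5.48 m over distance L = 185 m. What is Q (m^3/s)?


Darcy's law: Q = K * A * i, where i = dh/L.
Hydraulic gradient i = 5.48 / 185 = 0.029622.
Q = 0.0995 * 40 * 0.029622
  = 0.1179 m^3/s.

0.1179


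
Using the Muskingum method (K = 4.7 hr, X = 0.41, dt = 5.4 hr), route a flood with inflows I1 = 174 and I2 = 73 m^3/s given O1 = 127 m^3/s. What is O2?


Muskingum coefficients:
denom = 2*K*(1-X) + dt = 2*4.7*(1-0.41) + 5.4 = 10.946.
C0 = (dt - 2*K*X)/denom = (5.4 - 2*4.7*0.41)/10.946 = 0.1412.
C1 = (dt + 2*K*X)/denom = (5.4 + 2*4.7*0.41)/10.946 = 0.8454.
C2 = (2*K*(1-X) - dt)/denom = 0.0133.
O2 = C0*I2 + C1*I1 + C2*O1
   = 0.1412*73 + 0.8454*174 + 0.0133*127
   = 159.11 m^3/s.

159.11


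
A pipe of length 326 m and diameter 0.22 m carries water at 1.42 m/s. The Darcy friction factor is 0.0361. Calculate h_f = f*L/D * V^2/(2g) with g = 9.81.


Darcy-Weisbach equation: h_f = f * (L/D) * V^2/(2g).
f * L/D = 0.0361 * 326/0.22 = 53.4936.
V^2/(2g) = 1.42^2 / (2*9.81) = 2.0164 / 19.62 = 0.1028 m.
h_f = 53.4936 * 0.1028 = 5.498 m.

5.498


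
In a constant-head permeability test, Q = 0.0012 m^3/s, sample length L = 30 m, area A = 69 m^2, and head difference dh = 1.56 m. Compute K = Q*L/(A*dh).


From K = Q*L / (A*dh):
Numerator: Q*L = 0.0012 * 30 = 0.036.
Denominator: A*dh = 69 * 1.56 = 107.64.
K = 0.036 / 107.64 = 0.000334 m/s.

0.000334


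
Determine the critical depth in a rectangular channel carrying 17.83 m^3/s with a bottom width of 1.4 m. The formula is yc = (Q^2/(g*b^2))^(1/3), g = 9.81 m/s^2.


Using yc = (Q^2 / (g * b^2))^(1/3):
Q^2 = 17.83^2 = 317.91.
g * b^2 = 9.81 * 1.4^2 = 9.81 * 1.96 = 19.23.
Q^2 / (g*b^2) = 317.91 / 19.23 = 16.532.
yc = 16.532^(1/3) = 2.5476 m.

2.5476


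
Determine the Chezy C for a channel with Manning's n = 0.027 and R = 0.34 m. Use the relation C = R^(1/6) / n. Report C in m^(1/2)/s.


The Chezy coefficient relates to Manning's n through C = R^(1/6) / n.
R^(1/6) = 0.34^(1/6) = 0.835436.
C = 0.835436 / 0.027 = 30.94 m^(1/2)/s.

30.94


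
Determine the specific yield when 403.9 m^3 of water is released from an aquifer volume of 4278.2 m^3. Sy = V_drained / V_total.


Specific yield Sy = Volume drained / Total volume.
Sy = 403.9 / 4278.2
   = 0.0944.

0.0944


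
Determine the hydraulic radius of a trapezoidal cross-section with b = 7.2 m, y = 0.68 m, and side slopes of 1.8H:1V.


For a trapezoidal section with side slope z:
A = (b + z*y)*y = (7.2 + 1.8*0.68)*0.68 = 5.728 m^2.
P = b + 2*y*sqrt(1 + z^2) = 7.2 + 2*0.68*sqrt(1 + 1.8^2) = 10.0 m.
R = A/P = 5.728 / 10.0 = 0.5728 m.

0.5728


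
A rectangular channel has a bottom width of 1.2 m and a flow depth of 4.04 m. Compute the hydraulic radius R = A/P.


For a rectangular section:
Flow area A = b * y = 1.2 * 4.04 = 4.85 m^2.
Wetted perimeter P = b + 2y = 1.2 + 2*4.04 = 9.28 m.
Hydraulic radius R = A/P = 4.85 / 9.28 = 0.5224 m.

0.5224


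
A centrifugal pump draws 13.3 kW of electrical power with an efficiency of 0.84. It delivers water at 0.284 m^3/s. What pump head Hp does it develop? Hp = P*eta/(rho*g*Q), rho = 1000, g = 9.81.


Pump head formula: Hp = P * eta / (rho * g * Q).
Numerator: P * eta = 13.3 * 1000 * 0.84 = 11172.0 W.
Denominator: rho * g * Q = 1000 * 9.81 * 0.284 = 2786.04.
Hp = 11172.0 / 2786.04 = 4.01 m.

4.01


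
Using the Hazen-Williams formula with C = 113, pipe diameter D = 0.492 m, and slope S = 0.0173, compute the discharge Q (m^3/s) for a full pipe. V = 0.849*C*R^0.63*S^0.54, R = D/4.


For a full circular pipe, R = D/4 = 0.492/4 = 0.123 m.
V = 0.849 * 113 * 0.123^0.63 * 0.0173^0.54
  = 0.849 * 113 * 0.267079 * 0.111827
  = 2.8653 m/s.
Pipe area A = pi*D^2/4 = pi*0.492^2/4 = 0.1901 m^2.
Q = A * V = 0.1901 * 2.8653 = 0.5447 m^3/s.

0.5447


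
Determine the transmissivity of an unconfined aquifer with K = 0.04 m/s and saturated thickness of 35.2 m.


Transmissivity is defined as T = K * h.
T = 0.04 * 35.2
  = 1.408 m^2/s.

1.408


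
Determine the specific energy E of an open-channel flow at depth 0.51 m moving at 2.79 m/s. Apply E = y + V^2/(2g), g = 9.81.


Specific energy E = y + V^2/(2g).
Velocity head = V^2/(2g) = 2.79^2 / (2*9.81) = 7.7841 / 19.62 = 0.3967 m.
E = 0.51 + 0.3967 = 0.9067 m.

0.9067


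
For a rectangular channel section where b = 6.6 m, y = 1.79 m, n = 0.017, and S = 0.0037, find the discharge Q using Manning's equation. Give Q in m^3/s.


For a rectangular channel, the cross-sectional area A = b * y = 6.6 * 1.79 = 11.81 m^2.
The wetted perimeter P = b + 2y = 6.6 + 2*1.79 = 10.18 m.
Hydraulic radius R = A/P = 11.81/10.18 = 1.1605 m.
Velocity V = (1/n)*R^(2/3)*S^(1/2) = (1/0.017)*1.1605^(2/3)*0.0037^(1/2) = 3.9514 m/s.
Discharge Q = A * V = 11.81 * 3.9514 = 46.682 m^3/s.

46.682


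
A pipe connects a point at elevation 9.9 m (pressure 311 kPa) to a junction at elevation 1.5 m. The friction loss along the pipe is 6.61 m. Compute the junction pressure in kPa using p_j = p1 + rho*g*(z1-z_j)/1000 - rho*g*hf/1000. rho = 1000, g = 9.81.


Junction pressure: p_j = p1 + rho*g*(z1 - z_j)/1000 - rho*g*hf/1000.
Elevation term = 1000*9.81*(9.9 - 1.5)/1000 = 82.404 kPa.
Friction term = 1000*9.81*6.61/1000 = 64.844 kPa.
p_j = 311 + 82.404 - 64.844 = 328.56 kPa.

328.56


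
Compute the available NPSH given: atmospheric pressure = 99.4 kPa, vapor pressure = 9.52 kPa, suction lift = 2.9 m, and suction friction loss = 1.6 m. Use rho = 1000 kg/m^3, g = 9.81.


NPSHa = p_atm/(rho*g) - z_s - hf_s - p_vap/(rho*g).
p_atm/(rho*g) = 99.4*1000 / (1000*9.81) = 10.133 m.
p_vap/(rho*g) = 9.52*1000 / (1000*9.81) = 0.97 m.
NPSHa = 10.133 - 2.9 - 1.6 - 0.97
      = 4.66 m.

4.66


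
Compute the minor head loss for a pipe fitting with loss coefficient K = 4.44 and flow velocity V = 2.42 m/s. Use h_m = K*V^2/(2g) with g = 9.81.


Minor loss formula: h_m = K * V^2/(2g).
V^2 = 2.42^2 = 5.8564.
V^2/(2g) = 5.8564 / 19.62 = 0.2985 m.
h_m = 4.44 * 0.2985 = 1.3253 m.

1.3253


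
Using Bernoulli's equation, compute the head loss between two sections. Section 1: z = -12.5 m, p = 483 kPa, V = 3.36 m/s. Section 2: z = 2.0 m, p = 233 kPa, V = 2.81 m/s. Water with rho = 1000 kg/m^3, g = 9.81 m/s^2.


Total head at each section: H = z + p/(rho*g) + V^2/(2g).
H1 = -12.5 + 483*1000/(1000*9.81) + 3.36^2/(2*9.81)
   = -12.5 + 49.235 + 0.5754
   = 37.311 m.
H2 = 2.0 + 233*1000/(1000*9.81) + 2.81^2/(2*9.81)
   = 2.0 + 23.751 + 0.4025
   = 26.154 m.
h_L = H1 - H2 = 37.311 - 26.154 = 11.157 m.

11.157


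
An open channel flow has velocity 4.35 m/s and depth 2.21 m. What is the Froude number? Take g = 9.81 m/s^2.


The Froude number is defined as Fr = V / sqrt(g*y).
g*y = 9.81 * 2.21 = 21.6801.
sqrt(g*y) = sqrt(21.6801) = 4.6562.
Fr = 4.35 / 4.6562 = 0.9342.

0.9342


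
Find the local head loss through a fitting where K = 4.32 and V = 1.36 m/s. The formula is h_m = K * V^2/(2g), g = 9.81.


Minor loss formula: h_m = K * V^2/(2g).
V^2 = 1.36^2 = 1.8496.
V^2/(2g) = 1.8496 / 19.62 = 0.0943 m.
h_m = 4.32 * 0.0943 = 0.4073 m.

0.4073


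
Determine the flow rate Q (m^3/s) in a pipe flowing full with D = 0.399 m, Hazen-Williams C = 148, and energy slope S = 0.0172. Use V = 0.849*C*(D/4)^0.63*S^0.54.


For a full circular pipe, R = D/4 = 0.399/4 = 0.0998 m.
V = 0.849 * 148 * 0.0998^0.63 * 0.0172^0.54
  = 0.849 * 148 * 0.234053 * 0.111477
  = 3.2785 m/s.
Pipe area A = pi*D^2/4 = pi*0.399^2/4 = 0.125 m^2.
Q = A * V = 0.125 * 3.2785 = 0.4099 m^3/s.

0.4099


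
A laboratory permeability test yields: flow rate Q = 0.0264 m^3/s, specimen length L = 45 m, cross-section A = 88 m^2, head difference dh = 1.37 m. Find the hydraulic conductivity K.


From K = Q*L / (A*dh):
Numerator: Q*L = 0.0264 * 45 = 1.188.
Denominator: A*dh = 88 * 1.37 = 120.56.
K = 1.188 / 120.56 = 0.009854 m/s.

0.009854


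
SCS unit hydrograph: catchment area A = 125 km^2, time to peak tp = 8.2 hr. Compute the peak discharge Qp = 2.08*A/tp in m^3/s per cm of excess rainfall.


SCS formula: Qp = 2.08 * A / tp.
Qp = 2.08 * 125 / 8.2
   = 260.0 / 8.2
   = 31.71 m^3/s per cm.

31.71


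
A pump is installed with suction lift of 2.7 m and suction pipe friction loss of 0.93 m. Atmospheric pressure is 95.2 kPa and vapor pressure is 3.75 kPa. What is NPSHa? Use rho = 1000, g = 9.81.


NPSHa = p_atm/(rho*g) - z_s - hf_s - p_vap/(rho*g).
p_atm/(rho*g) = 95.2*1000 / (1000*9.81) = 9.704 m.
p_vap/(rho*g) = 3.75*1000 / (1000*9.81) = 0.382 m.
NPSHa = 9.704 - 2.7 - 0.93 - 0.382
      = 5.69 m.

5.69


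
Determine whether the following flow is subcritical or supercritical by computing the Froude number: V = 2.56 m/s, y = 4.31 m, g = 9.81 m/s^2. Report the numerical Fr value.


The Froude number is defined as Fr = V / sqrt(g*y).
g*y = 9.81 * 4.31 = 42.2811.
sqrt(g*y) = sqrt(42.2811) = 6.5024.
Fr = 2.56 / 6.5024 = 0.3937.
Since Fr < 1, the flow is subcritical.

0.3937


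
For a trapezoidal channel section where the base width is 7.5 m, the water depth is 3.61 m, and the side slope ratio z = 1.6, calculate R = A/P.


For a trapezoidal section with side slope z:
A = (b + z*y)*y = (7.5 + 1.6*3.61)*3.61 = 47.926 m^2.
P = b + 2*y*sqrt(1 + z^2) = 7.5 + 2*3.61*sqrt(1 + 1.6^2) = 21.123 m.
R = A/P = 47.926 / 21.123 = 2.269 m.

2.269


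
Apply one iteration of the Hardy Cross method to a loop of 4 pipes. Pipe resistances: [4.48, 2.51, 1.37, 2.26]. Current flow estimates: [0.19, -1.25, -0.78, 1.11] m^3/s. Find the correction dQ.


Numerator terms (r*Q*|Q|): 4.48*0.19*|0.19| = 0.1617; 2.51*-1.25*|-1.25| = -3.9219; 1.37*-0.78*|-0.78| = -0.8335; 2.26*1.11*|1.11| = 2.7845.
Sum of numerator = -1.8091.
Denominator terms (r*|Q|): 4.48*|0.19| = 0.8512; 2.51*|-1.25| = 3.1375; 1.37*|-0.78| = 1.0686; 2.26*|1.11| = 2.5086.
2 * sum of denominator = 2 * 7.5659 = 15.1318.
dQ = --1.8091 / 15.1318 = 0.1196 m^3/s.

0.1196


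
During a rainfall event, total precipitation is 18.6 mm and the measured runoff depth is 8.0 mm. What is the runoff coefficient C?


The runoff coefficient C = runoff depth / rainfall depth.
C = 8.0 / 18.6
  = 0.4301.

0.4301


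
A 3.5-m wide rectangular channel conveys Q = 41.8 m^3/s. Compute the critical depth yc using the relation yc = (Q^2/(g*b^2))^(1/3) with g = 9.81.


Using yc = (Q^2 / (g * b^2))^(1/3):
Q^2 = 41.8^2 = 1747.24.
g * b^2 = 9.81 * 3.5^2 = 9.81 * 12.25 = 120.17.
Q^2 / (g*b^2) = 1747.24 / 120.17 = 14.5397.
yc = 14.5397^(1/3) = 2.4407 m.

2.4407
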